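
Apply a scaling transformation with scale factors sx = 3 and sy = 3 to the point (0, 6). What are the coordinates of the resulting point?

Scaling matrix:
[[3, 0], [0, 3]]
Result: (0 × 3, 6 × 3) = (0, 18)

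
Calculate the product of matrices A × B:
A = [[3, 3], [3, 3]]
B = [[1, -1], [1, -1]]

Matrix multiplication:
C[0][0] = 3×1 + 3×1 = 6
C[0][1] = 3×-1 + 3×-1 = -6
C[1][0] = 3×1 + 3×1 = 6
C[1][1] = 3×-1 + 3×-1 = -6
Result: [[6, -6], [6, -6]]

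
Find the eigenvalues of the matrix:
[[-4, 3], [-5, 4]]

Characteristic equation: det(A - λI) = 0
λ² - (trace)λ + (det) = 0
trace = -4 + 4 = 0, det = (-4)(4) - (3)(-5) = -1
λ² - (0)λ + (-1) = 0
λ = (0 ± √((0)² - 4·(-1))) / 2 = (0 ± √4) / 2
Solving: λ = -1, 1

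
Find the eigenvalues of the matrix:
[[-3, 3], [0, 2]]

Characteristic equation: det(A - λI) = 0
λ² - (trace)λ + (det) = 0
trace = -3 + 2 = -1, det = (-3)(2) - (3)(0) = -6
λ² - (-1)λ + (-6) = 0
λ = (-1 ± √((-1)² - 4·(-6))) / 2 = (-1 ± √25) / 2
Solving: λ = -3, 2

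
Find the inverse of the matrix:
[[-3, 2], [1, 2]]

For [[a,b],[c,d]], inverse = (1/det)·[[d,-b],[-c,a]]
det = (-3)(2) - (2)(1) = -6 - 2 = -8
Inverse = (1/-8)·[[2, -2], [-1, -3]]
= [[-1/4, 1/4], [1/8, 3/8]]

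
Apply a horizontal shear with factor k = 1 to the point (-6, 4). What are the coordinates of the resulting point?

Shear matrix for horizontal shear with factor k = 1:
[[1, 1], [0, 1]]
Result: (-6, 4) → (-2, 4)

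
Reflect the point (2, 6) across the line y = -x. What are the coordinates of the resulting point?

Reflection across line y = -x: (2, 6) → (-6, -2)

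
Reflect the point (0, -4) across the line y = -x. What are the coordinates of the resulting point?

Reflection across line y = -x: (0, -4) → (4, 0)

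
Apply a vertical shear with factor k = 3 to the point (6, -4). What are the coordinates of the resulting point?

Shear matrix for vertical shear with factor k = 3:
[[1, 0], [3, 1]]
Result: (6, -4) → (6, 14)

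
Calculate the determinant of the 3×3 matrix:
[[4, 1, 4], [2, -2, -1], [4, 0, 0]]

Expansion along first row:
det = 4·det([[-2,-1],[0,0]]) - 1·det([[2,-1],[4,0]]) + 4·det([[2,-2],[4,0]])
    = 4·(-2·0 - -1·0) - 1·(2·0 - -1·4) + 4·(2·0 - -2·4)
    = 4·0 - 1·4 + 4·8
    = 0 + -4 + 32 = 28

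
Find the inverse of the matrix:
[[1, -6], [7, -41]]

For [[a,b],[c,d]], inverse = (1/det)·[[d,-b],[-c,a]]
det = (1)(-41) - (-6)(7) = -41 - -42 = 1
Inverse = [[-41, 6], [-7, 1]]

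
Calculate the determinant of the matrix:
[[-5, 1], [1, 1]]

For a 2×2 matrix [[a, b], [c, d]], det = ad - bc
det = (-5)(1) - (1)(1) = -5 - 1 = -6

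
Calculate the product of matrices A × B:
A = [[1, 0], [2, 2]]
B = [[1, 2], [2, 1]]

Matrix multiplication:
C[0][0] = 1×1 + 0×2 = 1
C[0][1] = 1×2 + 0×1 = 2
C[1][0] = 2×1 + 2×2 = 6
C[1][1] = 2×2 + 2×1 = 6
Result: [[1, 2], [6, 6]]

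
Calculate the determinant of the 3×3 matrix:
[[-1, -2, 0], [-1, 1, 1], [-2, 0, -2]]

Expansion along first row:
det = -1·det([[1,1],[0,-2]]) - -2·det([[-1,1],[-2,-2]]) + 0·det([[-1,1],[-2,0]])
    = -1·(1·-2 - 1·0) - -2·(-1·-2 - 1·-2) + 0·(-1·0 - 1·-2)
    = -1·-2 - -2·4 + 0·2
    = 2 + 8 + 0 = 10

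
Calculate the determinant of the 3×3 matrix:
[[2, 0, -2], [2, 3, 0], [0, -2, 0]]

Expansion along first row:
det = 2·det([[3,0],[-2,0]]) - 0·det([[2,0],[0,0]]) + -2·det([[2,3],[0,-2]])
    = 2·(3·0 - 0·-2) - 0·(2·0 - 0·0) + -2·(2·-2 - 3·0)
    = 2·0 - 0·0 + -2·-4
    = 0 + 0 + 8 = 8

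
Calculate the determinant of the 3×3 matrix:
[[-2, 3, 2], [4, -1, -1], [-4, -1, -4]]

Expansion along first row:
det = -2·det([[-1,-1],[-1,-4]]) - 3·det([[4,-1],[-4,-4]]) + 2·det([[4,-1],[-4,-1]])
    = -2·(-1·-4 - -1·-1) - 3·(4·-4 - -1·-4) + 2·(4·-1 - -1·-4)
    = -2·3 - 3·-20 + 2·-8
    = -6 + 60 + -16 = 38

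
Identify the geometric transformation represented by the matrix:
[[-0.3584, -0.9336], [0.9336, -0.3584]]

This matrix represents: rotation by 111° counterclockwise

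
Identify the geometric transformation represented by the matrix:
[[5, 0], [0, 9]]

This matrix represents: non-uniform scaling by sx = 5, sy = 9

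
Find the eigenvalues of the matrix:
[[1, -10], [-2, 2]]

Characteristic equation: det(A - λI) = 0
λ² - (trace)λ + (det) = 0
trace = 1 + 2 = 3, det = (1)(2) - (-10)(-2) = -18
λ² - (3)λ + (-18) = 0
λ = (3 ± √((3)² - 4·(-18))) / 2 = (3 ± √81) / 2
Solving: λ = -3, 6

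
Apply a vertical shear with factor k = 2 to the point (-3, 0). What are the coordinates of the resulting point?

Shear matrix for vertical shear with factor k = 2:
[[1, 0], [2, 1]]
Result: (-3, 0) → (-3, -6)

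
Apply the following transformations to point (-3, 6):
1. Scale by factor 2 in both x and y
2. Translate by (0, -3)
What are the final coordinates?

Step 1: Scale (-3, 6) by 2 → (-6, 12)
Step 2: Translate by (0, -3) → (-6, 9)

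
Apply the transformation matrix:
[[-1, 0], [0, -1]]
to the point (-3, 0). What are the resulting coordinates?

Matrix multiplication:
[[-1, 0], [0, -1]] × [-3, 0]ᵀ
= [(-1)(-3) + (0)(0), (0)(-3) + (-1)(0)]ᵀ
= [3, 0]ᵀ
Result: (3, 0)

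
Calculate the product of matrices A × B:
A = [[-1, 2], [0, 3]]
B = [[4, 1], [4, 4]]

Matrix multiplication:
C[0][0] = -1×4 + 2×4 = 4
C[0][1] = -1×1 + 2×4 = 7
C[1][0] = 0×4 + 3×4 = 12
C[1][1] = 0×1 + 3×4 = 12
Result: [[4, 7], [12, 12]]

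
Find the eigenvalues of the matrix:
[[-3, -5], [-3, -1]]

Characteristic equation: det(A - λI) = 0
λ² - (trace)λ + (det) = 0
trace = -3 + -1 = -4, det = (-3)(-1) - (-5)(-3) = -12
λ² - (-4)λ + (-12) = 0
λ = (-4 ± √((-4)² - 4·(-12))) / 2 = (-4 ± √64) / 2
Solving: λ = -6, 2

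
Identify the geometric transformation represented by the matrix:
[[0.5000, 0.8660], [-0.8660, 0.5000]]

This matrix represents: rotation by 300° counterclockwise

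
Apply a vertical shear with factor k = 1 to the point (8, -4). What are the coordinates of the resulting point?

Shear matrix for vertical shear with factor k = 1:
[[1, 0], [1, 1]]
Result: (8, -4) → (8, 4)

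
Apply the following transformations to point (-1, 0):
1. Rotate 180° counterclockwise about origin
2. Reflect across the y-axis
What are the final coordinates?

Step 1: Rotate 180° → (1, 0)
Step 2: Reflect across y-axis → (-1, 0)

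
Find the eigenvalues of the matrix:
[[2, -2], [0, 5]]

Characteristic equation: det(A - λI) = 0
λ² - (trace)λ + (det) = 0
trace = 2 + 5 = 7, det = (2)(5) - (-2)(0) = 10
λ² - (7)λ + (10) = 0
λ = (7 ± √((7)² - 4·(10))) / 2 = (7 ± √9) / 2
Solving: λ = 2, 5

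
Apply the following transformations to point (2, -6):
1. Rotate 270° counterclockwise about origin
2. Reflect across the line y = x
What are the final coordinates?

Step 1: Rotate 270° → (-6, -2)
Step 2: Reflect across line y = x → (-2, -6)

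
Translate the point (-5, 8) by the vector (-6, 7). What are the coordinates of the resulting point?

Translation by (-6, 7) (homogeneous matrix [[1, 0, -6], [0, 1, 7], [0, 0, 1]]):
x' = -5 + -6 = -11
y' = 8 + 7 = 15
Result: (-11, 15)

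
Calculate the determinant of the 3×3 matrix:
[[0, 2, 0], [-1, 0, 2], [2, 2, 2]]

Expansion along first row:
det = 0·det([[0,2],[2,2]]) - 2·det([[-1,2],[2,2]]) + 0·det([[-1,0],[2,2]])
    = 0·(0·2 - 2·2) - 2·(-1·2 - 2·2) + 0·(-1·2 - 0·2)
    = 0·-4 - 2·-6 + 0·-2
    = 0 + 12 + 0 = 12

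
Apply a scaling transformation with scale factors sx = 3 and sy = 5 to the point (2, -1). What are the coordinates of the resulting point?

Scaling matrix:
[[3, 0], [0, 5]]
Result: (2 × 3, -1 × 5) = (6, -5)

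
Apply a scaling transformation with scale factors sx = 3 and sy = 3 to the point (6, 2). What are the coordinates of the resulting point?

Scaling matrix:
[[3, 0], [0, 3]]
Result: (6 × 3, 2 × 3) = (18, 6)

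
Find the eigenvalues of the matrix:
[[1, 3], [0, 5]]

Characteristic equation: det(A - λI) = 0
λ² - (trace)λ + (det) = 0
trace = 1 + 5 = 6, det = (1)(5) - (3)(0) = 5
λ² - (6)λ + (5) = 0
λ = (6 ± √((6)² - 4·(5))) / 2 = (6 ± √16) / 2
Solving: λ = 1, 5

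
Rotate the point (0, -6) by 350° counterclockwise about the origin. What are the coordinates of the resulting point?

Rotation matrix for 350°: [[cos 350°, -sin 350°], [sin 350°, cos 350°]] ≈ [[0.984808, 0.173648], [-0.173648, 0.984808]]
[[0.984808, 0.173648], [-0.173648, 0.984808]] × [0, -6]ᵀ ≈ [-1.0419, -5.9088]ᵀ
Result: (-1.0419, -5.9088)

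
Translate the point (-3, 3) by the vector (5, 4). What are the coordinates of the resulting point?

Translation by (5, 4) (homogeneous matrix [[1, 0, 5], [0, 1, 4], [0, 0, 1]]):
x' = -3 + 5 = 2
y' = 3 + 4 = 7
Result: (2, 7)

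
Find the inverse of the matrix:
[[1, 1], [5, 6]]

For [[a,b],[c,d]], inverse = (1/det)·[[d,-b],[-c,a]]
det = (1)(6) - (1)(5) = 6 - 5 = 1
Inverse = [[6, -1], [-5, 1]]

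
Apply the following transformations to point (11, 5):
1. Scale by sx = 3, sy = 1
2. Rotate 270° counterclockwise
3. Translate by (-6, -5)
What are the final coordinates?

Step 1: Scale → (33, 5)
Step 2: Rotate 270° → (5, -33)
Step 3: Translate → (-1, -38)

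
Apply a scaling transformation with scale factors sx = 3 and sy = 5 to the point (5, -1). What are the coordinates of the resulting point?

Scaling matrix:
[[3, 0], [0, 5]]
Result: (5 × 3, -1 × 5) = (15, -5)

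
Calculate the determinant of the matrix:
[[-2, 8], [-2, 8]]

For a 2×2 matrix [[a, b], [c, d]], det = ad - bc
det = (-2)(8) - (8)(-2) = -16 - -16 = 0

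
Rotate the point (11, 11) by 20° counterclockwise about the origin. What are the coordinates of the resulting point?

Rotation matrix for 20°: [[cos 20°, -sin 20°], [sin 20°, cos 20°]] ≈ [[0.939693, -0.342020], [0.342020, 0.939693]]
[[0.939693, -0.342020], [0.342020, 0.939693]] × [11, 11]ᵀ ≈ [6.5744, 14.0988]ᵀ
Result: (6.5744, 14.0988)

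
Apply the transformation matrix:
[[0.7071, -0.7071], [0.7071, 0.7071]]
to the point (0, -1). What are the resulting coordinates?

Matrix multiplication:
[[0.7071, -0.7071], [0.7071, 0.7071]] × [0, -1]ᵀ
= [(0.7071)(0) + (-0.7071)(-1), (0.7071)(0) + (0.7071)(-1)]ᵀ
= [0.7071, -0.7071]ᵀ
Result: (0.7071, -0.7071)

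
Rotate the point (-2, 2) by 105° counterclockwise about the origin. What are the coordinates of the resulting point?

Rotation matrix for 105°: [[cos 105°, -sin 105°], [sin 105°, cos 105°]] ≈ [[-0.258819, -0.965926], [0.965926, -0.258819]]
[[-0.258819, -0.965926], [0.965926, -0.258819]] × [-2, 2]ᵀ ≈ [-1.4142, -2.4495]ᵀ
Result: (-1.4142, -2.4495)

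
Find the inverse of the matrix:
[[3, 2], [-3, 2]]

For [[a,b],[c,d]], inverse = (1/det)·[[d,-b],[-c,a]]
det = (3)(2) - (2)(-3) = 6 - -6 = 12
Inverse = (1/12)·[[2, -2], [3, 3]]
= [[1/6, -1/6], [1/4, 1/4]]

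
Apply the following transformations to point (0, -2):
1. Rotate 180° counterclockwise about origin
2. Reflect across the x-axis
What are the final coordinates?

Step 1: Rotate 180° → (0, 2)
Step 2: Reflect across x-axis → (0, -2)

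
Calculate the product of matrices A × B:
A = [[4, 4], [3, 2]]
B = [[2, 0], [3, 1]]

Matrix multiplication:
C[0][0] = 4×2 + 4×3 = 20
C[0][1] = 4×0 + 4×1 = 4
C[1][0] = 3×2 + 2×3 = 12
C[1][1] = 3×0 + 2×1 = 2
Result: [[20, 4], [12, 2]]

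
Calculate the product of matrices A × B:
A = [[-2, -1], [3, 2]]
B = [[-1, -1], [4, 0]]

Matrix multiplication:
C[0][0] = -2×-1 + -1×4 = -2
C[0][1] = -2×-1 + -1×0 = 2
C[1][0] = 3×-1 + 2×4 = 5
C[1][1] = 3×-1 + 2×0 = -3
Result: [[-2, 2], [5, -3]]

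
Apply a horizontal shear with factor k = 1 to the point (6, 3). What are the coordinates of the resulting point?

Shear matrix for horizontal shear with factor k = 1:
[[1, 1], [0, 1]]
Result: (6, 3) → (9, 3)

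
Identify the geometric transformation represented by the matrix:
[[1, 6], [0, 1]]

This matrix represents: horizontal shear with factor 6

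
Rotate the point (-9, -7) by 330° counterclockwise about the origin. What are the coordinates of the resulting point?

Rotation matrix for 330°: [[cos 330°, -sin 330°], [sin 330°, cos 330°]] ≈ [[0.866025, 0.500000], [-0.500000, 0.866025]]
[[0.866025, 0.500000], [-0.500000, 0.866025]] × [-9, -7]ᵀ ≈ [-11.2942, -1.5622]ᵀ
Result: (-11.2942, -1.5622)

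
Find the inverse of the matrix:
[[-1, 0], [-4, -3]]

For [[a,b],[c,d]], inverse = (1/det)·[[d,-b],[-c,a]]
det = (-1)(-3) - (0)(-4) = 3 - 0 = 3
Inverse = (1/3)·[[-3, 0], [4, -1]]
= [[-1, 0], [4/3, -1/3]]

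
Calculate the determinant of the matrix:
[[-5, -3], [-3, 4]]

For a 2×2 matrix [[a, b], [c, d]], det = ad - bc
det = (-5)(4) - (-3)(-3) = -20 - 9 = -29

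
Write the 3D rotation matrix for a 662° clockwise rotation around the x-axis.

Rotation matrix for clockwise 662° around x-axis:
A clockwise rotation by 662° is a counterclockwise rotation by -662°.
cos(-662°) = 0.5299, sin(-662°) = 0.8480
Result: [[1, 0, 0], [0, 0.5299, -0.8480], [0, 0.8480, 0.5299]]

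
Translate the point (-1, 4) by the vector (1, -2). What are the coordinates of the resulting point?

Translation by (1, -2) (homogeneous matrix [[1, 0, 1], [0, 1, -2], [0, 0, 1]]):
x' = -1 + 1 = 0
y' = 4 + -2 = 2
Result: (0, 2)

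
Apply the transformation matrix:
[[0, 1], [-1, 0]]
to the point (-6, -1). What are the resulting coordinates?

Matrix multiplication:
[[0, 1], [-1, 0]] × [-6, -1]ᵀ
= [(0)(-6) + (1)(-1), (-1)(-6) + (0)(-1)]ᵀ
= [-1, 6]ᵀ
Result: (-1, 6)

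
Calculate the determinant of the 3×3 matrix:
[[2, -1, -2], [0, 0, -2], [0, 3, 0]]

Expansion along first row:
det = 2·det([[0,-2],[3,0]]) - -1·det([[0,-2],[0,0]]) + -2·det([[0,0],[0,3]])
    = 2·(0·0 - -2·3) - -1·(0·0 - -2·0) + -2·(0·3 - 0·0)
    = 2·6 - -1·0 + -2·0
    = 12 + 0 + 0 = 12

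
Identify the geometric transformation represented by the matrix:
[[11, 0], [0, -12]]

This matrix represents: non-uniform scaling by sx = 11, sy = -12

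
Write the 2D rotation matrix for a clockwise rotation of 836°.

Rotation matrix formula: [[cos θ, -sin θ], [sin θ, cos θ]]
A clockwise rotation by 836° is equivalent to a counterclockwise rotation by -836°.
For θ = -836°:
cos(-836°) = -0.4384
sin(-836°) = -0.8988
Result: [[-0.4384, 0.8988], [-0.8988, -0.4384]]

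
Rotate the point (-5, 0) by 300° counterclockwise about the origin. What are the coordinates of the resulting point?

Rotation matrix for 300°: [[cos 300°, -sin 300°], [sin 300°, cos 300°]] ≈ [[0.500000, 0.866025], [-0.866025, 0.500000]]
[[0.500000, 0.866025], [-0.866025, 0.500000]] × [-5, 0]ᵀ ≈ [-2.5000, 4.3301]ᵀ
Result: (-2.5000, 4.3301)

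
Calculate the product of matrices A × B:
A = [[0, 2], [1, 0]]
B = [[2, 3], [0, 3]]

Matrix multiplication:
C[0][0] = 0×2 + 2×0 = 0
C[0][1] = 0×3 + 2×3 = 6
C[1][0] = 1×2 + 0×0 = 2
C[1][1] = 1×3 + 0×3 = 3
Result: [[0, 6], [2, 3]]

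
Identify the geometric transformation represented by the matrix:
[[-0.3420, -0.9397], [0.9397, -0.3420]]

This matrix represents: rotation by 110° counterclockwise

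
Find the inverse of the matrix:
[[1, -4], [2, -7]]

For [[a,b],[c,d]], inverse = (1/det)·[[d,-b],[-c,a]]
det = (1)(-7) - (-4)(2) = -7 - -8 = 1
Inverse = [[-7, 4], [-2, 1]]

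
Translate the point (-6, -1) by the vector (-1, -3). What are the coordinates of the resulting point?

Translation by (-1, -3) (homogeneous matrix [[1, 0, -1], [0, 1, -3], [0, 0, 1]]):
x' = -6 + -1 = -7
y' = -1 + -3 = -4
Result: (-7, -4)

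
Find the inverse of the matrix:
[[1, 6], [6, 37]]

For [[a,b],[c,d]], inverse = (1/det)·[[d,-b],[-c,a]]
det = (1)(37) - (6)(6) = 37 - 36 = 1
Inverse = [[37, -6], [-6, 1]]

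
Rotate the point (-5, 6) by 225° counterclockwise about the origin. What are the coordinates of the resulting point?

Rotation matrix for 225°: [[cos 225°, -sin 225°], [sin 225°, cos 225°]] ≈ [[-0.707107, 0.707107], [-0.707107, -0.707107]]
[[-0.707107, 0.707107], [-0.707107, -0.707107]] × [-5, 6]ᵀ ≈ [7.7782, -0.7071]ᵀ
Result: (7.7782, -0.7071)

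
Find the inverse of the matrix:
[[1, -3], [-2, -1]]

For [[a,b],[c,d]], inverse = (1/det)·[[d,-b],[-c,a]]
det = (1)(-1) - (-3)(-2) = -1 - 6 = -7
Inverse = (1/-7)·[[-1, 3], [2, 1]]
= [[1/7, -3/7], [-2/7, -1/7]]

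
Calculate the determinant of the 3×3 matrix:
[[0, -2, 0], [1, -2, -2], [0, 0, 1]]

Expansion along first row:
det = 0·det([[-2,-2],[0,1]]) - -2·det([[1,-2],[0,1]]) + 0·det([[1,-2],[0,0]])
    = 0·(-2·1 - -2·0) - -2·(1·1 - -2·0) + 0·(1·0 - -2·0)
    = 0·-2 - -2·1 + 0·0
    = 0 + 2 + 0 = 2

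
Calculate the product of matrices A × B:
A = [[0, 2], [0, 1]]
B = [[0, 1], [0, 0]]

Matrix multiplication:
C[0][0] = 0×0 + 2×0 = 0
C[0][1] = 0×1 + 2×0 = 0
C[1][0] = 0×0 + 1×0 = 0
C[1][1] = 0×1 + 1×0 = 0
Result: [[0, 0], [0, 0]]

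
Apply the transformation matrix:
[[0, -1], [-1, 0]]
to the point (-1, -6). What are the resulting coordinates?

Matrix multiplication:
[[0, -1], [-1, 0]] × [-1, -6]ᵀ
= [(0)(-1) + (-1)(-6), (-1)(-1) + (0)(-6)]ᵀ
= [6, 1]ᵀ
Result: (6, 1)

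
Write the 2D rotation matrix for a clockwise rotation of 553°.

Rotation matrix formula: [[cos θ, -sin θ], [sin θ, cos θ]]
A clockwise rotation by 553° is equivalent to a counterclockwise rotation by -553°.
For θ = -553°:
cos(-553°) = -0.9744
sin(-553°) = 0.2250
Result: [[-0.9744, -0.2250], [0.2250, -0.9744]]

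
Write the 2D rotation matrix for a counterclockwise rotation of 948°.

Rotation matrix formula: [[cos θ, -sin θ], [sin θ, cos θ]]
For θ = 948°:
cos(948°) = -0.6691
sin(948°) = -0.7431
Result: [[-0.6691, 0.7431], [-0.7431, -0.6691]]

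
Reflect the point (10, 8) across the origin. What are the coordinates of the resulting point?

Reflection across origin: (10, 8) → (-10, -8)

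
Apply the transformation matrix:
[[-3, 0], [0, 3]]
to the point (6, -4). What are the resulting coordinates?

Matrix multiplication:
[[-3, 0], [0, 3]] × [6, -4]ᵀ
= [(-3)(6) + (0)(-4), (0)(6) + (3)(-4)]ᵀ
= [-18, -12]ᵀ
Result: (-18, -12)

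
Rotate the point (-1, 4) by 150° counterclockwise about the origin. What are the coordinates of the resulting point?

Rotation matrix for 150°: [[cos 150°, -sin 150°], [sin 150°, cos 150°]] ≈ [[-0.866025, -0.500000], [0.500000, -0.866025]]
[[-0.866025, -0.500000], [0.500000, -0.866025]] × [-1, 4]ᵀ ≈ [-1.1340, -3.9641]ᵀ
Result: (-1.1340, -3.9641)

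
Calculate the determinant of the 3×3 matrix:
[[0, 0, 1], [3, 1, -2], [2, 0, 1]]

Expansion along first row:
det = 0·det([[1,-2],[0,1]]) - 0·det([[3,-2],[2,1]]) + 1·det([[3,1],[2,0]])
    = 0·(1·1 - -2·0) - 0·(3·1 - -2·2) + 1·(3·0 - 1·2)
    = 0·1 - 0·7 + 1·-2
    = 0 + 0 + -2 = -2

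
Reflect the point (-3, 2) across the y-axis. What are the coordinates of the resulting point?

Reflection across y-axis: (-3, 2) → (3, 2)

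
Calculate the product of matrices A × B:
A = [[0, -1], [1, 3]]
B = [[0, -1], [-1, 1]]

Matrix multiplication:
C[0][0] = 0×0 + -1×-1 = 1
C[0][1] = 0×-1 + -1×1 = -1
C[1][0] = 1×0 + 3×-1 = -3
C[1][1] = 1×-1 + 3×1 = 2
Result: [[1, -1], [-3, 2]]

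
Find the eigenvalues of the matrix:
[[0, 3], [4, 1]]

Characteristic equation: det(A - λI) = 0
λ² - (trace)λ + (det) = 0
trace = 0 + 1 = 1, det = (0)(1) - (3)(4) = -12
λ² - (1)λ + (-12) = 0
λ = (1 ± √((1)² - 4·(-12))) / 2 = (1 ± √49) / 2
Solving: λ = -3, 4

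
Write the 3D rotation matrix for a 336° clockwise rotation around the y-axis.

Rotation matrix for clockwise 336° around y-axis:
A clockwise rotation by 336° is a counterclockwise rotation by -336°.
cos(-336°) = 0.9135, sin(-336°) = 0.4067
Result: [[0.9135, 0, 0.4067], [0, 1, 0], [-0.4067, 0, 0.9135]]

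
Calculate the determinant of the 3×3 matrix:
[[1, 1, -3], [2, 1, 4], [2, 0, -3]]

Expansion along first row:
det = 1·det([[1,4],[0,-3]]) - 1·det([[2,4],[2,-3]]) + -3·det([[2,1],[2,0]])
    = 1·(1·-3 - 4·0) - 1·(2·-3 - 4·2) + -3·(2·0 - 1·2)
    = 1·-3 - 1·-14 + -3·-2
    = -3 + 14 + 6 = 17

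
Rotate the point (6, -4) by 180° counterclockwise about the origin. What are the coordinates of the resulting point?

Rotation matrix for 180°: [[cos 180°, -sin 180°], [sin 180°, cos 180°]] = [[-1, 0], [0, -1]]
[[-1, 0], [0, -1]] × [6, -4]ᵀ = [-6, 4]ᵀ
Result: (-6, 4)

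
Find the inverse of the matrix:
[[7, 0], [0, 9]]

For [[a,b],[c,d]], inverse = (1/det)·[[d,-b],[-c,a]]
det = (7)(9) - (0)(0) = 63 - 0 = 63
Inverse = (1/63)·[[9, 0], [0, 7]]
= [[1/7, 0], [0, 1/9]]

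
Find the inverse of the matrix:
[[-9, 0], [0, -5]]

For [[a,b],[c,d]], inverse = (1/det)·[[d,-b],[-c,a]]
det = (-9)(-5) - (0)(0) = 45 - 0 = 45
Inverse = (1/45)·[[-5, 0], [0, -9]]
= [[-1/9, 0], [0, -1/5]]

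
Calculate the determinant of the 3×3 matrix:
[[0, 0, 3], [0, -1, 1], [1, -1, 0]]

Expansion along first row:
det = 0·det([[-1,1],[-1,0]]) - 0·det([[0,1],[1,0]]) + 3·det([[0,-1],[1,-1]])
    = 0·(-1·0 - 1·-1) - 0·(0·0 - 1·1) + 3·(0·-1 - -1·1)
    = 0·1 - 0·-1 + 3·1
    = 0 + 0 + 3 = 3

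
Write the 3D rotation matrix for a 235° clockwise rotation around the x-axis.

Rotation matrix for clockwise 235° around x-axis:
A clockwise rotation by 235° is a counterclockwise rotation by -235°.
cos(-235°) = -0.5736, sin(-235°) = 0.8192
Result: [[1, 0, 0], [0, -0.5736, -0.8192], [0, 0.8192, -0.5736]]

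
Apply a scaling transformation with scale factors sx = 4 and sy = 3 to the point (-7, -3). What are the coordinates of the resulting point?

Scaling matrix:
[[4, 0], [0, 3]]
Result: (-7 × 4, -3 × 3) = (-28, -9)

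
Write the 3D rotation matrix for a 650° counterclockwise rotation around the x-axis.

Rotation matrix for counterclockwise 650° around x-axis:
cos(650°) = 0.3420, sin(650°) = -0.9397
Result: [[1, 0, 0], [0, 0.3420, 0.9397], [0, -0.9397, 0.3420]]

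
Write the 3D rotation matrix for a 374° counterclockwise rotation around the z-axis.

Rotation matrix for counterclockwise 374° around z-axis:
cos(374°) = 0.9703, sin(374°) = 0.2419
Result: [[0.9703, -0.2419, 0], [0.2419, 0.9703, 0], [0, 0, 1]]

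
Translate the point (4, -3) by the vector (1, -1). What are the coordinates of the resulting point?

Translation by (1, -1) (homogeneous matrix [[1, 0, 1], [0, 1, -1], [0, 0, 1]]):
x' = 4 + 1 = 5
y' = -3 + -1 = -4
Result: (5, -4)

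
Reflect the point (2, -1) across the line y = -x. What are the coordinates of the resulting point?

Reflection across line y = -x: (2, -1) → (1, -2)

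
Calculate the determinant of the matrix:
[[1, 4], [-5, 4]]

For a 2×2 matrix [[a, b], [c, d]], det = ad - bc
det = (1)(4) - (4)(-5) = 4 - -20 = 24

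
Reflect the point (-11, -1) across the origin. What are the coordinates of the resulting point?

Reflection across origin: (-11, -1) → (11, 1)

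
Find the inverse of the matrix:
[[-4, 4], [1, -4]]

For [[a,b],[c,d]], inverse = (1/det)·[[d,-b],[-c,a]]
det = (-4)(-4) - (4)(1) = 16 - 4 = 12
Inverse = (1/12)·[[-4, -4], [-1, -4]]
= [[-1/3, -1/3], [-1/12, -1/3]]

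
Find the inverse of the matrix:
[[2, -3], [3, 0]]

For [[a,b],[c,d]], inverse = (1/det)·[[d,-b],[-c,a]]
det = (2)(0) - (-3)(3) = 0 - -9 = 9
Inverse = (1/9)·[[0, 3], [-3, 2]]
= [[0, 1/3], [-1/3, 2/9]]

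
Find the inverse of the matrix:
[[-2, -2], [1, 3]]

For [[a,b],[c,d]], inverse = (1/det)·[[d,-b],[-c,a]]
det = (-2)(3) - (-2)(1) = -6 - -2 = -4
Inverse = (1/-4)·[[3, 2], [-1, -2]]
= [[-3/4, -1/2], [1/4, 1/2]]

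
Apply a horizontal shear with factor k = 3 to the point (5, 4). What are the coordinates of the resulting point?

Shear matrix for horizontal shear with factor k = 3:
[[1, 3], [0, 1]]
Result: (5, 4) → (17, 4)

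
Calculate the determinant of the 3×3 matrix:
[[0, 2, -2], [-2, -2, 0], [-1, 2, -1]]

Expansion along first row:
det = 0·det([[-2,0],[2,-1]]) - 2·det([[-2,0],[-1,-1]]) + -2·det([[-2,-2],[-1,2]])
    = 0·(-2·-1 - 0·2) - 2·(-2·-1 - 0·-1) + -2·(-2·2 - -2·-1)
    = 0·2 - 2·2 + -2·-6
    = 0 + -4 + 12 = 8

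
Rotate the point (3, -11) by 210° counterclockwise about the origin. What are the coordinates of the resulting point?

Rotation matrix for 210°: [[cos 210°, -sin 210°], [sin 210°, cos 210°]] ≈ [[-0.866025, 0.500000], [-0.500000, -0.866025]]
[[-0.866025, 0.500000], [-0.500000, -0.866025]] × [3, -11]ᵀ ≈ [-8.0981, 8.0263]ᵀ
Result: (-8.0981, 8.0263)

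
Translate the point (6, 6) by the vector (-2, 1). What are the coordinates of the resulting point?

Translation by (-2, 1) (homogeneous matrix [[1, 0, -2], [0, 1, 1], [0, 0, 1]]):
x' = 6 + -2 = 4
y' = 6 + 1 = 7
Result: (4, 7)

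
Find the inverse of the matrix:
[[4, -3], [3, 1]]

For [[a,b],[c,d]], inverse = (1/det)·[[d,-b],[-c,a]]
det = (4)(1) - (-3)(3) = 4 - -9 = 13
Inverse = (1/13)·[[1, 3], [-3, 4]]
= [[1/13, 3/13], [-3/13, 4/13]]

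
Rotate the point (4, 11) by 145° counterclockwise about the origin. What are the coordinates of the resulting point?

Rotation matrix for 145°: [[cos 145°, -sin 145°], [sin 145°, cos 145°]] ≈ [[-0.819152, -0.573576], [0.573576, -0.819152]]
[[-0.819152, -0.573576], [0.573576, -0.819152]] × [4, 11]ᵀ ≈ [-9.5859, -6.7164]ᵀ
Result: (-9.5859, -6.7164)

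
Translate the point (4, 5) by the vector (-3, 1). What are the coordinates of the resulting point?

Translation by (-3, 1) (homogeneous matrix [[1, 0, -3], [0, 1, 1], [0, 0, 1]]):
x' = 4 + -3 = 1
y' = 5 + 1 = 6
Result: (1, 6)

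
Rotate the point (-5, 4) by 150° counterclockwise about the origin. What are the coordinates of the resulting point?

Rotation matrix for 150°: [[cos 150°, -sin 150°], [sin 150°, cos 150°]] ≈ [[-0.866025, -0.500000], [0.500000, -0.866025]]
[[-0.866025, -0.500000], [0.500000, -0.866025]] × [-5, 4]ᵀ ≈ [2.3301, -5.9641]ᵀ
Result: (2.3301, -5.9641)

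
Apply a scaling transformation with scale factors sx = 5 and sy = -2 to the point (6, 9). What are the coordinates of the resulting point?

Scaling matrix:
[[5, 0], [0, -2]]
Result: (6 × 5, 9 × -2) = (30, -18)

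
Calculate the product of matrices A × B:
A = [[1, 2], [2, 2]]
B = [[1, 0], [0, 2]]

Matrix multiplication:
C[0][0] = 1×1 + 2×0 = 1
C[0][1] = 1×0 + 2×2 = 4
C[1][0] = 2×1 + 2×0 = 2
C[1][1] = 2×0 + 2×2 = 4
Result: [[1, 4], [2, 4]]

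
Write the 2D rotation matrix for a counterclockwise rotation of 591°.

Rotation matrix formula: [[cos θ, -sin θ], [sin θ, cos θ]]
For θ = 591°:
cos(591°) = -0.6293
sin(591°) = -0.7771
Result: [[-0.6293, 0.7771], [-0.7771, -0.6293]]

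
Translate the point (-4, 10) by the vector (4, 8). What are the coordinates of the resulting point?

Translation by (4, 8) (homogeneous matrix [[1, 0, 4], [0, 1, 8], [0, 0, 1]]):
x' = -4 + 4 = 0
y' = 10 + 8 = 18
Result: (0, 18)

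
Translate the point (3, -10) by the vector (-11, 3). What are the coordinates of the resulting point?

Translation by (-11, 3) (homogeneous matrix [[1, 0, -11], [0, 1, 3], [0, 0, 1]]):
x' = 3 + -11 = -8
y' = -10 + 3 = -7
Result: (-8, -7)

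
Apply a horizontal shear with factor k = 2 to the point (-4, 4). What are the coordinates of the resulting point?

Shear matrix for horizontal shear with factor k = 2:
[[1, 2], [0, 1]]
Result: (-4, 4) → (4, 4)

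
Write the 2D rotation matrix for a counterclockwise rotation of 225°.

Rotation matrix formula: [[cos θ, -sin θ], [sin θ, cos θ]]
For θ = 225°:
cos(225°) = -√2/2
sin(225°) = -√2/2
Result: [[-√2/2, √2/2], [-√2/2, -√2/2]]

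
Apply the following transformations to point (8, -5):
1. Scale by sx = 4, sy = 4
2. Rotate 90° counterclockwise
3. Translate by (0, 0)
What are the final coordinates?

Step 1: Scale → (32, -20)
Step 2: Rotate 90° → (20, 32)
Step 3: Translate → (20, 32)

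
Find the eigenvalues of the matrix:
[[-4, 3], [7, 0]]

Characteristic equation: det(A - λI) = 0
λ² - (trace)λ + (det) = 0
trace = -4 + 0 = -4, det = (-4)(0) - (3)(7) = -21
λ² - (-4)λ + (-21) = 0
λ = (-4 ± √((-4)² - 4·(-21))) / 2 = (-4 ± √100) / 2
Solving: λ = -7, 3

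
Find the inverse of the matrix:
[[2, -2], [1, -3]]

For [[a,b],[c,d]], inverse = (1/det)·[[d,-b],[-c,a]]
det = (2)(-3) - (-2)(1) = -6 - -2 = -4
Inverse = (1/-4)·[[-3, 2], [-1, 2]]
= [[3/4, -1/2], [1/4, -1/2]]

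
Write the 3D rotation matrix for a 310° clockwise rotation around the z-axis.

Rotation matrix for clockwise 310° around z-axis:
A clockwise rotation by 310° is a counterclockwise rotation by -310°.
cos(-310°) = 0.6428, sin(-310°) = 0.7660
Result: [[0.6428, -0.7660, 0], [0.7660, 0.6428, 0], [0, 0, 1]]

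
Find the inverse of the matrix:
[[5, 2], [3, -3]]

For [[a,b],[c,d]], inverse = (1/det)·[[d,-b],[-c,a]]
det = (5)(-3) - (2)(3) = -15 - 6 = -21
Inverse = (1/-21)·[[-3, -2], [-3, 5]]
= [[1/7, 2/21], [1/7, -5/21]]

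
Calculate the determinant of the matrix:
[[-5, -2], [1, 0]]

For a 2×2 matrix [[a, b], [c, d]], det = ad - bc
det = (-5)(0) - (-2)(1) = 0 - -2 = 2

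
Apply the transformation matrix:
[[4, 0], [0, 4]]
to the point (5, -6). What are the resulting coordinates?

Matrix multiplication:
[[4, 0], [0, 4]] × [5, -6]ᵀ
= [(4)(5) + (0)(-6), (0)(5) + (4)(-6)]ᵀ
= [20, -24]ᵀ
Result: (20, -24)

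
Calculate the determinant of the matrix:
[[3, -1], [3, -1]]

For a 2×2 matrix [[a, b], [c, d]], det = ad - bc
det = (3)(-1) - (-1)(3) = -3 - -3 = 0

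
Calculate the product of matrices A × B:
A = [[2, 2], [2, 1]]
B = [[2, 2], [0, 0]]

Matrix multiplication:
C[0][0] = 2×2 + 2×0 = 4
C[0][1] = 2×2 + 2×0 = 4
C[1][0] = 2×2 + 1×0 = 4
C[1][1] = 2×2 + 1×0 = 4
Result: [[4, 4], [4, 4]]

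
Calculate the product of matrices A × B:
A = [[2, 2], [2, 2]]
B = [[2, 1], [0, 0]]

Matrix multiplication:
C[0][0] = 2×2 + 2×0 = 4
C[0][1] = 2×1 + 2×0 = 2
C[1][0] = 2×2 + 2×0 = 4
C[1][1] = 2×1 + 2×0 = 2
Result: [[4, 2], [4, 2]]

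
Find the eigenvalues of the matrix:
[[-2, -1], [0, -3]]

Characteristic equation: det(A - λI) = 0
λ² - (trace)λ + (det) = 0
trace = -2 + -3 = -5, det = (-2)(-3) - (-1)(0) = 6
λ² - (-5)λ + (6) = 0
λ = (-5 ± √((-5)² - 4·(6))) / 2 = (-5 ± √1) / 2
Solving: λ = -3, -2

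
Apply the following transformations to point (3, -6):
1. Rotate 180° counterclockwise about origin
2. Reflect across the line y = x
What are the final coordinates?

Step 1: Rotate 180° → (-3, 6)
Step 2: Reflect across line y = x → (6, -3)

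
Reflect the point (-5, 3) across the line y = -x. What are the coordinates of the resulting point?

Reflection across line y = -x: (-5, 3) → (-3, 5)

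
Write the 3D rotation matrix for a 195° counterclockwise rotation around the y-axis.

Rotation matrix for counterclockwise 195° around y-axis:
cos(195°) = -0.9659, sin(195°) = -0.2588
Result: [[-0.9659, 0, -0.2588], [0, 1, 0], [0.2588, 0, -0.9659]]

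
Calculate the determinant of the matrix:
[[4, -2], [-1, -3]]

For a 2×2 matrix [[a, b], [c, d]], det = ad - bc
det = (4)(-3) - (-2)(-1) = -12 - 2 = -14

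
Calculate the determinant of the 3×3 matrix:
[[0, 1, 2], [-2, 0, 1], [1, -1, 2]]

Expansion along first row:
det = 0·det([[0,1],[-1,2]]) - 1·det([[-2,1],[1,2]]) + 2·det([[-2,0],[1,-1]])
    = 0·(0·2 - 1·-1) - 1·(-2·2 - 1·1) + 2·(-2·-1 - 0·1)
    = 0·1 - 1·-5 + 2·2
    = 0 + 5 + 4 = 9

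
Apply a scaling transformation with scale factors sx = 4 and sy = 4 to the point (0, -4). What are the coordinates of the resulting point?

Scaling matrix:
[[4, 0], [0, 4]]
Result: (0 × 4, -4 × 4) = (0, -16)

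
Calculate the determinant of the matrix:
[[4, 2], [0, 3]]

For a 2×2 matrix [[a, b], [c, d]], det = ad - bc
det = (4)(3) - (2)(0) = 12 - 0 = 12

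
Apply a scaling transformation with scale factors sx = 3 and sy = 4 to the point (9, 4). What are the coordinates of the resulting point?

Scaling matrix:
[[3, 0], [0, 4]]
Result: (9 × 3, 4 × 4) = (27, 16)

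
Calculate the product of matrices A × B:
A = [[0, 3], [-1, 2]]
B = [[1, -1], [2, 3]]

Matrix multiplication:
C[0][0] = 0×1 + 3×2 = 6
C[0][1] = 0×-1 + 3×3 = 9
C[1][0] = -1×1 + 2×2 = 3
C[1][1] = -1×-1 + 2×3 = 7
Result: [[6, 9], [3, 7]]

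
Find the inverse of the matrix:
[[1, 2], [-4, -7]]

For [[a,b],[c,d]], inverse = (1/det)·[[d,-b],[-c,a]]
det = (1)(-7) - (2)(-4) = -7 - -8 = 1
Inverse = [[-7, -2], [4, 1]]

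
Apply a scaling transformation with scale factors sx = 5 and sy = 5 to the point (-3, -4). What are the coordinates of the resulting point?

Scaling matrix:
[[5, 0], [0, 5]]
Result: (-3 × 5, -4 × 5) = (-15, -20)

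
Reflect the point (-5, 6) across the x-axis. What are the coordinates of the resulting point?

Reflection across x-axis: (-5, 6) → (-5, -6)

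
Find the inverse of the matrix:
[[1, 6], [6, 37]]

For [[a,b],[c,d]], inverse = (1/det)·[[d,-b],[-c,a]]
det = (1)(37) - (6)(6) = 37 - 36 = 1
Inverse = [[37, -6], [-6, 1]]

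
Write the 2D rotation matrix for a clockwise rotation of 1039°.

Rotation matrix formula: [[cos θ, -sin θ], [sin θ, cos θ]]
A clockwise rotation by 1039° is equivalent to a counterclockwise rotation by -1039°.
For θ = -1039°:
cos(-1039°) = 0.7547
sin(-1039°) = 0.6561
Result: [[0.7547, -0.6561], [0.6561, 0.7547]]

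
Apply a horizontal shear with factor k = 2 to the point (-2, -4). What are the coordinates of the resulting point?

Shear matrix for horizontal shear with factor k = 2:
[[1, 2], [0, 1]]
Result: (-2, -4) → (-10, -4)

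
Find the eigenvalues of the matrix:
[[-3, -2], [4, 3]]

Characteristic equation: det(A - λI) = 0
λ² - (trace)λ + (det) = 0
trace = -3 + 3 = 0, det = (-3)(3) - (-2)(4) = -1
λ² - (0)λ + (-1) = 0
λ = (0 ± √((0)² - 4·(-1))) / 2 = (0 ± √4) / 2
Solving: λ = -1, 1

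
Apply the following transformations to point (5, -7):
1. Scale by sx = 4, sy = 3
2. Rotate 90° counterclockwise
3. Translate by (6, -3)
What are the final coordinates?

Step 1: Scale → (20, -21)
Step 2: Rotate 90° → (21, 20)
Step 3: Translate → (27, 17)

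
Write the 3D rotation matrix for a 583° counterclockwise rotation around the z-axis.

Rotation matrix for counterclockwise 583° around z-axis:
cos(583°) = -0.7314, sin(583°) = -0.6820
Result: [[-0.7314, 0.6820, 0], [-0.6820, -0.7314, 0], [0, 0, 1]]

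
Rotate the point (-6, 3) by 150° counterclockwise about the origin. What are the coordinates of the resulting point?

Rotation matrix for 150°: [[cos 150°, -sin 150°], [sin 150°, cos 150°]] ≈ [[-0.866025, -0.500000], [0.500000, -0.866025]]
[[-0.866025, -0.500000], [0.500000, -0.866025]] × [-6, 3]ᵀ ≈ [3.6962, -5.5981]ᵀ
Result: (3.6962, -5.5981)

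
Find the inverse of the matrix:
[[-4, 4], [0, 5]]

For [[a,b],[c,d]], inverse = (1/det)·[[d,-b],[-c,a]]
det = (-4)(5) - (4)(0) = -20 - 0 = -20
Inverse = (1/-20)·[[5, -4], [0, -4]]
= [[-1/4, 1/5], [0, 1/5]]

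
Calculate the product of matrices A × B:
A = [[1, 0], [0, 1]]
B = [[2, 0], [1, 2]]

Matrix multiplication:
C[0][0] = 1×2 + 0×1 = 2
C[0][1] = 1×0 + 0×2 = 0
C[1][0] = 0×2 + 1×1 = 1
C[1][1] = 0×0 + 1×2 = 2
Result: [[2, 0], [1, 2]]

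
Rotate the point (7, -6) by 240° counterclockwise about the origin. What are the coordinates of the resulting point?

Rotation matrix for 240°: [[cos 240°, -sin 240°], [sin 240°, cos 240°]] ≈ [[-0.500000, 0.866025], [-0.866025, -0.500000]]
[[-0.500000, 0.866025], [-0.866025, -0.500000]] × [7, -6]ᵀ ≈ [-8.6962, -3.0622]ᵀ
Result: (-8.6962, -3.0622)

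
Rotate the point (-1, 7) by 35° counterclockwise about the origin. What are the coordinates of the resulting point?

Rotation matrix for 35°: [[cos 35°, -sin 35°], [sin 35°, cos 35°]] ≈ [[0.819152, -0.573576], [0.573576, 0.819152]]
[[0.819152, -0.573576], [0.573576, 0.819152]] × [-1, 7]ᵀ ≈ [-4.8342, 5.1605]ᵀ
Result: (-4.8342, 5.1605)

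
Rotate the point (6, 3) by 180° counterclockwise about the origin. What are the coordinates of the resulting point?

Rotation matrix for 180°: [[cos 180°, -sin 180°], [sin 180°, cos 180°]] = [[-1, 0], [0, -1]]
[[-1, 0], [0, -1]] × [6, 3]ᵀ = [-6, -3]ᵀ
Result: (-6, -3)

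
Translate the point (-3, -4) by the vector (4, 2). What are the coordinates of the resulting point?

Translation by (4, 2) (homogeneous matrix [[1, 0, 4], [0, 1, 2], [0, 0, 1]]):
x' = -3 + 4 = 1
y' = -4 + 2 = -2
Result: (1, -2)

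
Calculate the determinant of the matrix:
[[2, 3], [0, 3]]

For a 2×2 matrix [[a, b], [c, d]], det = ad - bc
det = (2)(3) - (3)(0) = 6 - 0 = 6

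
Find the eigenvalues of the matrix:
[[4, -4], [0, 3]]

Characteristic equation: det(A - λI) = 0
λ² - (trace)λ + (det) = 0
trace = 4 + 3 = 7, det = (4)(3) - (-4)(0) = 12
λ² - (7)λ + (12) = 0
λ = (7 ± √((7)² - 4·(12))) / 2 = (7 ± √1) / 2
Solving: λ = 3, 4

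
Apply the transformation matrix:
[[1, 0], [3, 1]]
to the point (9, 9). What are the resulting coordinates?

Matrix multiplication:
[[1, 0], [3, 1]] × [9, 9]ᵀ
= [(1)(9) + (0)(9), (3)(9) + (1)(9)]ᵀ
= [9, 36]ᵀ
Result: (9, 36)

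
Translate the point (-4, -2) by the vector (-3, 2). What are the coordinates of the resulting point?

Translation by (-3, 2) (homogeneous matrix [[1, 0, -3], [0, 1, 2], [0, 0, 1]]):
x' = -4 + -3 = -7
y' = -2 + 2 = 0
Result: (-7, 0)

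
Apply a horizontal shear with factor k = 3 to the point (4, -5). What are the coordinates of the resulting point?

Shear matrix for horizontal shear with factor k = 3:
[[1, 3], [0, 1]]
Result: (4, -5) → (-11, -5)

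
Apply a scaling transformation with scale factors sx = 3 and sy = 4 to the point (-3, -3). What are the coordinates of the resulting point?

Scaling matrix:
[[3, 0], [0, 4]]
Result: (-3 × 3, -3 × 4) = (-9, -12)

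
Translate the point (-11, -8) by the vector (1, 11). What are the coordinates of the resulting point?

Translation by (1, 11) (homogeneous matrix [[1, 0, 1], [0, 1, 11], [0, 0, 1]]):
x' = -11 + 1 = -10
y' = -8 + 11 = 3
Result: (-10, 3)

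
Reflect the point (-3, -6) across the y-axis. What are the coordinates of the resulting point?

Reflection across y-axis: (-3, -6) → (3, -6)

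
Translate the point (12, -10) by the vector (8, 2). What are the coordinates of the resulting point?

Translation by (8, 2) (homogeneous matrix [[1, 0, 8], [0, 1, 2], [0, 0, 1]]):
x' = 12 + 8 = 20
y' = -10 + 2 = -8
Result: (20, -8)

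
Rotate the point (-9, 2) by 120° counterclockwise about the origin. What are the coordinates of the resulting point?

Rotation matrix for 120°: [[cos 120°, -sin 120°], [sin 120°, cos 120°]] ≈ [[-0.500000, -0.866025], [0.866025, -0.500000]]
[[-0.500000, -0.866025], [0.866025, -0.500000]] × [-9, 2]ᵀ ≈ [2.7679, -8.7942]ᵀ
Result: (2.7679, -8.7942)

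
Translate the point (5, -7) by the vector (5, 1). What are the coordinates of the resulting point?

Translation by (5, 1) (homogeneous matrix [[1, 0, 5], [0, 1, 1], [0, 0, 1]]):
x' = 5 + 5 = 10
y' = -7 + 1 = -6
Result: (10, -6)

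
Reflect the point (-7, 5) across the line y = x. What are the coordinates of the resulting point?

Reflection across line y = x: (-7, 5) → (5, -7)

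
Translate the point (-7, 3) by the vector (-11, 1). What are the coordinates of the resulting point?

Translation by (-11, 1) (homogeneous matrix [[1, 0, -11], [0, 1, 1], [0, 0, 1]]):
x' = -7 + -11 = -18
y' = 3 + 1 = 4
Result: (-18, 4)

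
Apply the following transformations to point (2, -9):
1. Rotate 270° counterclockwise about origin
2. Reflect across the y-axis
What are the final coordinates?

Step 1: Rotate 270° → (-9, -2)
Step 2: Reflect across y-axis → (9, -2)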